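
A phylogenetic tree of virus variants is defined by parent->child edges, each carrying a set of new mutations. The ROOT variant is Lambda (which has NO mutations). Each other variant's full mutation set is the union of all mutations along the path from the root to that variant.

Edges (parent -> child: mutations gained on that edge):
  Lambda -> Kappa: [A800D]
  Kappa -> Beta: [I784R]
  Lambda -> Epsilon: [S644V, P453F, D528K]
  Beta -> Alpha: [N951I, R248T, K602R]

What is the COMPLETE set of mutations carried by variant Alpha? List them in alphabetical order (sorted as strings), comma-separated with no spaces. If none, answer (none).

Answer: A800D,I784R,K602R,N951I,R248T

Derivation:
At Lambda: gained [] -> total []
At Kappa: gained ['A800D'] -> total ['A800D']
At Beta: gained ['I784R'] -> total ['A800D', 'I784R']
At Alpha: gained ['N951I', 'R248T', 'K602R'] -> total ['A800D', 'I784R', 'K602R', 'N951I', 'R248T']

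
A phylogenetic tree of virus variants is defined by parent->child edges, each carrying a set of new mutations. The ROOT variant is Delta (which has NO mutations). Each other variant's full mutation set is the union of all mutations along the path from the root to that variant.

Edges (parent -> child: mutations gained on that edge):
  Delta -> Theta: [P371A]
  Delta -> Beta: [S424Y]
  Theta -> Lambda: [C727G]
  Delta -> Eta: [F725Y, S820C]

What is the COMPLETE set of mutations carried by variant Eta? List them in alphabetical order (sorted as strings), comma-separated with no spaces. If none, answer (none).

Answer: F725Y,S820C

Derivation:
At Delta: gained [] -> total []
At Eta: gained ['F725Y', 'S820C'] -> total ['F725Y', 'S820C']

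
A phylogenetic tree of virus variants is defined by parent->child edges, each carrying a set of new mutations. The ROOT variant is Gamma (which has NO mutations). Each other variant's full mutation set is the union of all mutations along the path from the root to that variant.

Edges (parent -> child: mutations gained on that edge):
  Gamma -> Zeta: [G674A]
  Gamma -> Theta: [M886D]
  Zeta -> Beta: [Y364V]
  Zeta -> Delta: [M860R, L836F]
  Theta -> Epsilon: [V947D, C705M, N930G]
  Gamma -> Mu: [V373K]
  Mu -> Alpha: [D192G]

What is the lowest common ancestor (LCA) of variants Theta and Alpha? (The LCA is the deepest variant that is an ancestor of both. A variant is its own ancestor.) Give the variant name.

Path from root to Theta: Gamma -> Theta
  ancestors of Theta: {Gamma, Theta}
Path from root to Alpha: Gamma -> Mu -> Alpha
  ancestors of Alpha: {Gamma, Mu, Alpha}
Common ancestors: {Gamma}
Walk up from Alpha: Alpha (not in ancestors of Theta), Mu (not in ancestors of Theta), Gamma (in ancestors of Theta)
Deepest common ancestor (LCA) = Gamma

Answer: Gamma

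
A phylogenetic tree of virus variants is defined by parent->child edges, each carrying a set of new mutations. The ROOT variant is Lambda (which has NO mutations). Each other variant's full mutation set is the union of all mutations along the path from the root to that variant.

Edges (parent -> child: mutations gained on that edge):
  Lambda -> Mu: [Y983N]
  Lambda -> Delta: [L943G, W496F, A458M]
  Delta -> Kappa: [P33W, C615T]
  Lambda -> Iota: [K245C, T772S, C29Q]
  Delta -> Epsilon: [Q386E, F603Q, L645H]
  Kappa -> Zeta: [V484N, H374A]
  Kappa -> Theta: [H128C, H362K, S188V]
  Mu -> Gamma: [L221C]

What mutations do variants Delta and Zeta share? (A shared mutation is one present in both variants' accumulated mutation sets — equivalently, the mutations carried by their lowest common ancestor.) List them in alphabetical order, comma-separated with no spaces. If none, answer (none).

Accumulating mutations along path to Delta:
  At Lambda: gained [] -> total []
  At Delta: gained ['L943G', 'W496F', 'A458M'] -> total ['A458M', 'L943G', 'W496F']
Mutations(Delta) = ['A458M', 'L943G', 'W496F']
Accumulating mutations along path to Zeta:
  At Lambda: gained [] -> total []
  At Delta: gained ['L943G', 'W496F', 'A458M'] -> total ['A458M', 'L943G', 'W496F']
  At Kappa: gained ['P33W', 'C615T'] -> total ['A458M', 'C615T', 'L943G', 'P33W', 'W496F']
  At Zeta: gained ['V484N', 'H374A'] -> total ['A458M', 'C615T', 'H374A', 'L943G', 'P33W', 'V484N', 'W496F']
Mutations(Zeta) = ['A458M', 'C615T', 'H374A', 'L943G', 'P33W', 'V484N', 'W496F']
Intersection: ['A458M', 'L943G', 'W496F'] ∩ ['A458M', 'C615T', 'H374A', 'L943G', 'P33W', 'V484N', 'W496F'] = ['A458M', 'L943G', 'W496F']

Answer: A458M,L943G,W496F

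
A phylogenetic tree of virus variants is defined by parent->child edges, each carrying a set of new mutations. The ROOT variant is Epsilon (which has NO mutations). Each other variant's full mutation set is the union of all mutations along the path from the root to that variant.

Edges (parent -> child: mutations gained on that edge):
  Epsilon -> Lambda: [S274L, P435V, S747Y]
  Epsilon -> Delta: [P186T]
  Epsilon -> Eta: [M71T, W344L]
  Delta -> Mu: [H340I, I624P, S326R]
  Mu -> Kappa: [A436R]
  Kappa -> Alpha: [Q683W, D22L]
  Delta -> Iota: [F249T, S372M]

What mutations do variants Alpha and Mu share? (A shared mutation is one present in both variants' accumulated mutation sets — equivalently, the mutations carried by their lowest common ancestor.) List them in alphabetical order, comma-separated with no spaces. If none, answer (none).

Accumulating mutations along path to Alpha:
  At Epsilon: gained [] -> total []
  At Delta: gained ['P186T'] -> total ['P186T']
  At Mu: gained ['H340I', 'I624P', 'S326R'] -> total ['H340I', 'I624P', 'P186T', 'S326R']
  At Kappa: gained ['A436R'] -> total ['A436R', 'H340I', 'I624P', 'P186T', 'S326R']
  At Alpha: gained ['Q683W', 'D22L'] -> total ['A436R', 'D22L', 'H340I', 'I624P', 'P186T', 'Q683W', 'S326R']
Mutations(Alpha) = ['A436R', 'D22L', 'H340I', 'I624P', 'P186T', 'Q683W', 'S326R']
Accumulating mutations along path to Mu:
  At Epsilon: gained [] -> total []
  At Delta: gained ['P186T'] -> total ['P186T']
  At Mu: gained ['H340I', 'I624P', 'S326R'] -> total ['H340I', 'I624P', 'P186T', 'S326R']
Mutations(Mu) = ['H340I', 'I624P', 'P186T', 'S326R']
Intersection: ['A436R', 'D22L', 'H340I', 'I624P', 'P186T', 'Q683W', 'S326R'] ∩ ['H340I', 'I624P', 'P186T', 'S326R'] = ['H340I', 'I624P', 'P186T', 'S326R']

Answer: H340I,I624P,P186T,S326R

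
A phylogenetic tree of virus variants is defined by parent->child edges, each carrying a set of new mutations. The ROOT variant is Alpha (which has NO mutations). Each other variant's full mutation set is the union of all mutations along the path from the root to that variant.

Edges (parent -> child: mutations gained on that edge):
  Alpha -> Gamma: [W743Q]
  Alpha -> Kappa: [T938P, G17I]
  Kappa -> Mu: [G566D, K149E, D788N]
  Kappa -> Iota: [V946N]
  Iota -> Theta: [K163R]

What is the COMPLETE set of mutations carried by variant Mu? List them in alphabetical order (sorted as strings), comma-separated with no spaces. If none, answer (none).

Answer: D788N,G17I,G566D,K149E,T938P

Derivation:
At Alpha: gained [] -> total []
At Kappa: gained ['T938P', 'G17I'] -> total ['G17I', 'T938P']
At Mu: gained ['G566D', 'K149E', 'D788N'] -> total ['D788N', 'G17I', 'G566D', 'K149E', 'T938P']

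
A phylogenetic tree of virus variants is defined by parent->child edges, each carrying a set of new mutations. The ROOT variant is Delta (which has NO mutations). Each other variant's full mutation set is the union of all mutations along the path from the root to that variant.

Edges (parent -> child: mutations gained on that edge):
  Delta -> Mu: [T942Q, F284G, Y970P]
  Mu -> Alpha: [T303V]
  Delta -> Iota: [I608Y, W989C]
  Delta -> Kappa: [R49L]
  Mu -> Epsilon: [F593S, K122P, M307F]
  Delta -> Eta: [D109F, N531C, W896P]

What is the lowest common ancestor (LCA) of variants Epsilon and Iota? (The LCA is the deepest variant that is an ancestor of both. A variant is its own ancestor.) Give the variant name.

Answer: Delta

Derivation:
Path from root to Epsilon: Delta -> Mu -> Epsilon
  ancestors of Epsilon: {Delta, Mu, Epsilon}
Path from root to Iota: Delta -> Iota
  ancestors of Iota: {Delta, Iota}
Common ancestors: {Delta}
Walk up from Iota: Iota (not in ancestors of Epsilon), Delta (in ancestors of Epsilon)
Deepest common ancestor (LCA) = Delta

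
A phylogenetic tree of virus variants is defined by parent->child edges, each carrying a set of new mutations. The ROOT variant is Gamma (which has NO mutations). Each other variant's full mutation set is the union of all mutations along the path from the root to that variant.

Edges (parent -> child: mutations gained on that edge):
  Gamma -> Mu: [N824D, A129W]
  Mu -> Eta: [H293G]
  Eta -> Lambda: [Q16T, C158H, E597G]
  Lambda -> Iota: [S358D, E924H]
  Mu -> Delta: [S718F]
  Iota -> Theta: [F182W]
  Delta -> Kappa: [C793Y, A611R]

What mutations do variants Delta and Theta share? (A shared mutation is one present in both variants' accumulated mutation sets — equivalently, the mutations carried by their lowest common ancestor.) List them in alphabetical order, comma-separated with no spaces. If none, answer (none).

Accumulating mutations along path to Delta:
  At Gamma: gained [] -> total []
  At Mu: gained ['N824D', 'A129W'] -> total ['A129W', 'N824D']
  At Delta: gained ['S718F'] -> total ['A129W', 'N824D', 'S718F']
Mutations(Delta) = ['A129W', 'N824D', 'S718F']
Accumulating mutations along path to Theta:
  At Gamma: gained [] -> total []
  At Mu: gained ['N824D', 'A129W'] -> total ['A129W', 'N824D']
  At Eta: gained ['H293G'] -> total ['A129W', 'H293G', 'N824D']
  At Lambda: gained ['Q16T', 'C158H', 'E597G'] -> total ['A129W', 'C158H', 'E597G', 'H293G', 'N824D', 'Q16T']
  At Iota: gained ['S358D', 'E924H'] -> total ['A129W', 'C158H', 'E597G', 'E924H', 'H293G', 'N824D', 'Q16T', 'S358D']
  At Theta: gained ['F182W'] -> total ['A129W', 'C158H', 'E597G', 'E924H', 'F182W', 'H293G', 'N824D', 'Q16T', 'S358D']
Mutations(Theta) = ['A129W', 'C158H', 'E597G', 'E924H', 'F182W', 'H293G', 'N824D', 'Q16T', 'S358D']
Intersection: ['A129W', 'N824D', 'S718F'] ∩ ['A129W', 'C158H', 'E597G', 'E924H', 'F182W', 'H293G', 'N824D', 'Q16T', 'S358D'] = ['A129W', 'N824D']

Answer: A129W,N824D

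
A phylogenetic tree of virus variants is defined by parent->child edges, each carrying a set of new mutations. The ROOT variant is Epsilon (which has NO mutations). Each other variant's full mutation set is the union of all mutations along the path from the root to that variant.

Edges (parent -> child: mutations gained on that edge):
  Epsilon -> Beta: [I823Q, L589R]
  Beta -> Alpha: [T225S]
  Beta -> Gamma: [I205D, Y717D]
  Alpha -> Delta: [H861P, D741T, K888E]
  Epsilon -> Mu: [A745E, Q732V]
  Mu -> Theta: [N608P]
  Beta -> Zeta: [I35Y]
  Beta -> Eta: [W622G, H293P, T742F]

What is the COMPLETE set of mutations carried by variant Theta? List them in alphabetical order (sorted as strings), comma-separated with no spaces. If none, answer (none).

Answer: A745E,N608P,Q732V

Derivation:
At Epsilon: gained [] -> total []
At Mu: gained ['A745E', 'Q732V'] -> total ['A745E', 'Q732V']
At Theta: gained ['N608P'] -> total ['A745E', 'N608P', 'Q732V']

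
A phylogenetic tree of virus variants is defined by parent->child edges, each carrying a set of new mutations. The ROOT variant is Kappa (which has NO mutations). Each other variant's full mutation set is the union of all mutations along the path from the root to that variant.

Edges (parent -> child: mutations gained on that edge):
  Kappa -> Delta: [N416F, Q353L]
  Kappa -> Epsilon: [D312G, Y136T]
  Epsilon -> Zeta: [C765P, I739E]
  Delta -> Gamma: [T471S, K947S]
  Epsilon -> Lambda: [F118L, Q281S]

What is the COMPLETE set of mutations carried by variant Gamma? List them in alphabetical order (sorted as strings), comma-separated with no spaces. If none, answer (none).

Answer: K947S,N416F,Q353L,T471S

Derivation:
At Kappa: gained [] -> total []
At Delta: gained ['N416F', 'Q353L'] -> total ['N416F', 'Q353L']
At Gamma: gained ['T471S', 'K947S'] -> total ['K947S', 'N416F', 'Q353L', 'T471S']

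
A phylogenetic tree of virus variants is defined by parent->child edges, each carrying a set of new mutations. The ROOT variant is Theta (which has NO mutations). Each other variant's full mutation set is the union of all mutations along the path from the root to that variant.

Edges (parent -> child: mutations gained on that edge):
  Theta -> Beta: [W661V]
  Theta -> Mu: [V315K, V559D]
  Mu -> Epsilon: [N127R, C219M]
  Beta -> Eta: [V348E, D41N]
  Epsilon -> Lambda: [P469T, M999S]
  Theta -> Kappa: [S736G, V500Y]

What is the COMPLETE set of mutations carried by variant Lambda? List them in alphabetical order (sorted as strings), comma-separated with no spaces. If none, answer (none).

Answer: C219M,M999S,N127R,P469T,V315K,V559D

Derivation:
At Theta: gained [] -> total []
At Mu: gained ['V315K', 'V559D'] -> total ['V315K', 'V559D']
At Epsilon: gained ['N127R', 'C219M'] -> total ['C219M', 'N127R', 'V315K', 'V559D']
At Lambda: gained ['P469T', 'M999S'] -> total ['C219M', 'M999S', 'N127R', 'P469T', 'V315K', 'V559D']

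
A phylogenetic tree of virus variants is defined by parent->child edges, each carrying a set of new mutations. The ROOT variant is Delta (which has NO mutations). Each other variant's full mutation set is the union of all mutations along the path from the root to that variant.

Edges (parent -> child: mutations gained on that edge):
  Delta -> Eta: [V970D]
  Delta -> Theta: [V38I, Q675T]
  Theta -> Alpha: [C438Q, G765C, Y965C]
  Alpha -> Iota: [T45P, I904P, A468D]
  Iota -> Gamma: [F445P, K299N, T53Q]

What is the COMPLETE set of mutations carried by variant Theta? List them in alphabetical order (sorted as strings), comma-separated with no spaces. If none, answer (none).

Answer: Q675T,V38I

Derivation:
At Delta: gained [] -> total []
At Theta: gained ['V38I', 'Q675T'] -> total ['Q675T', 'V38I']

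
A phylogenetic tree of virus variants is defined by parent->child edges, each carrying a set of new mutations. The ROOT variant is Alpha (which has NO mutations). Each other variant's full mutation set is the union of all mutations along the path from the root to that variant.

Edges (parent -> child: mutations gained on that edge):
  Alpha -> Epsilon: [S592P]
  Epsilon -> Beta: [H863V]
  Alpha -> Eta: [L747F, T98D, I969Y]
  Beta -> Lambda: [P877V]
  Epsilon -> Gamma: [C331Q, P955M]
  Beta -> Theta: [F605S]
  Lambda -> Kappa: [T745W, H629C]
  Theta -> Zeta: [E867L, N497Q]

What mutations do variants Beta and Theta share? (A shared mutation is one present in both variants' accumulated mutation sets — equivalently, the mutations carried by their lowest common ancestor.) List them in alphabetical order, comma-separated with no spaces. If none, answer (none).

Answer: H863V,S592P

Derivation:
Accumulating mutations along path to Beta:
  At Alpha: gained [] -> total []
  At Epsilon: gained ['S592P'] -> total ['S592P']
  At Beta: gained ['H863V'] -> total ['H863V', 'S592P']
Mutations(Beta) = ['H863V', 'S592P']
Accumulating mutations along path to Theta:
  At Alpha: gained [] -> total []
  At Epsilon: gained ['S592P'] -> total ['S592P']
  At Beta: gained ['H863V'] -> total ['H863V', 'S592P']
  At Theta: gained ['F605S'] -> total ['F605S', 'H863V', 'S592P']
Mutations(Theta) = ['F605S', 'H863V', 'S592P']
Intersection: ['H863V', 'S592P'] ∩ ['F605S', 'H863V', 'S592P'] = ['H863V', 'S592P']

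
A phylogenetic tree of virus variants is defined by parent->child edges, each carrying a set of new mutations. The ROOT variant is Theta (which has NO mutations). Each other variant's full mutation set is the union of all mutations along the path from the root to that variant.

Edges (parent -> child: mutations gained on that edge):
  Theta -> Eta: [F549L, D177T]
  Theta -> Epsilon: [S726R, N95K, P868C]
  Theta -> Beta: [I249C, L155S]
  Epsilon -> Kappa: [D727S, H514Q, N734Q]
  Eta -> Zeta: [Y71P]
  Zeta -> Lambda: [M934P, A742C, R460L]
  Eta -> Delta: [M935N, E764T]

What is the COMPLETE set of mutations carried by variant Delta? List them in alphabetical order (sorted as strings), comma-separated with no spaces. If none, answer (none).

At Theta: gained [] -> total []
At Eta: gained ['F549L', 'D177T'] -> total ['D177T', 'F549L']
At Delta: gained ['M935N', 'E764T'] -> total ['D177T', 'E764T', 'F549L', 'M935N']

Answer: D177T,E764T,F549L,M935N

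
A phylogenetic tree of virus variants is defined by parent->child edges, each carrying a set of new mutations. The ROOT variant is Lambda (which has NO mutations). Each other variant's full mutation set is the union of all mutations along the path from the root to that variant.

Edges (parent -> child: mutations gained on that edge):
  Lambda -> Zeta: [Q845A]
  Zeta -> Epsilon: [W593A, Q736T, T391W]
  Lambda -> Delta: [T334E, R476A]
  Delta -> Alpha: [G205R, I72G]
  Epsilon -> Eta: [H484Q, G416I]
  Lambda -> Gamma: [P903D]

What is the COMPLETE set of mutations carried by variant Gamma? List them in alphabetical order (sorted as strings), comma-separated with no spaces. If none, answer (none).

At Lambda: gained [] -> total []
At Gamma: gained ['P903D'] -> total ['P903D']

Answer: P903D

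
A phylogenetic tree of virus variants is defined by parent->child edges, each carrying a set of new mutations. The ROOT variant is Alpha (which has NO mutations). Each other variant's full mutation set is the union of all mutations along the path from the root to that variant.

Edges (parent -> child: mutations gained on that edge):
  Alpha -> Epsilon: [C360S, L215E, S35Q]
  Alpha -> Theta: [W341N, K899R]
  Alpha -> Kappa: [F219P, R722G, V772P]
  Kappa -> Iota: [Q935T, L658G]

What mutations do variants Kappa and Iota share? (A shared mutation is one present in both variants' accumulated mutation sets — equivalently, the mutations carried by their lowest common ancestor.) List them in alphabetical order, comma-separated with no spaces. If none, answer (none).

Accumulating mutations along path to Kappa:
  At Alpha: gained [] -> total []
  At Kappa: gained ['F219P', 'R722G', 'V772P'] -> total ['F219P', 'R722G', 'V772P']
Mutations(Kappa) = ['F219P', 'R722G', 'V772P']
Accumulating mutations along path to Iota:
  At Alpha: gained [] -> total []
  At Kappa: gained ['F219P', 'R722G', 'V772P'] -> total ['F219P', 'R722G', 'V772P']
  At Iota: gained ['Q935T', 'L658G'] -> total ['F219P', 'L658G', 'Q935T', 'R722G', 'V772P']
Mutations(Iota) = ['F219P', 'L658G', 'Q935T', 'R722G', 'V772P']
Intersection: ['F219P', 'R722G', 'V772P'] ∩ ['F219P', 'L658G', 'Q935T', 'R722G', 'V772P'] = ['F219P', 'R722G', 'V772P']

Answer: F219P,R722G,V772P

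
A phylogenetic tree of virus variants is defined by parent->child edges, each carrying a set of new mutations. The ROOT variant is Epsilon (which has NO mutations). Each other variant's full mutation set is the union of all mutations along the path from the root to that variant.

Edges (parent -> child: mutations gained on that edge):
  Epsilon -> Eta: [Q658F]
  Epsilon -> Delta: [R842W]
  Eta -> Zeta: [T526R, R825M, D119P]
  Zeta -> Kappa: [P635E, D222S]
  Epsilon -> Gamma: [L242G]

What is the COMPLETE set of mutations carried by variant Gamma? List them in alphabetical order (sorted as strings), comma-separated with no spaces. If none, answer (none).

Answer: L242G

Derivation:
At Epsilon: gained [] -> total []
At Gamma: gained ['L242G'] -> total ['L242G']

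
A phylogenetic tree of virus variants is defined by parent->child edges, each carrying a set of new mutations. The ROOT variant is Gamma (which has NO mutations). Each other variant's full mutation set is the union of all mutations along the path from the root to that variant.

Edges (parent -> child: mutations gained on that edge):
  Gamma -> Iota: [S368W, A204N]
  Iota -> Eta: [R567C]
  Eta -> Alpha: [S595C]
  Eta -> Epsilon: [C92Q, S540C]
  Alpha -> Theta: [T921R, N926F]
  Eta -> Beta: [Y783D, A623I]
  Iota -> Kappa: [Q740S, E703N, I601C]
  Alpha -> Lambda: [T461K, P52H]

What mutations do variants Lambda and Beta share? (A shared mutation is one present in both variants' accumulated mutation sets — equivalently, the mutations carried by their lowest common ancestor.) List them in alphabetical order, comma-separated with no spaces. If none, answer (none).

Accumulating mutations along path to Lambda:
  At Gamma: gained [] -> total []
  At Iota: gained ['S368W', 'A204N'] -> total ['A204N', 'S368W']
  At Eta: gained ['R567C'] -> total ['A204N', 'R567C', 'S368W']
  At Alpha: gained ['S595C'] -> total ['A204N', 'R567C', 'S368W', 'S595C']
  At Lambda: gained ['T461K', 'P52H'] -> total ['A204N', 'P52H', 'R567C', 'S368W', 'S595C', 'T461K']
Mutations(Lambda) = ['A204N', 'P52H', 'R567C', 'S368W', 'S595C', 'T461K']
Accumulating mutations along path to Beta:
  At Gamma: gained [] -> total []
  At Iota: gained ['S368W', 'A204N'] -> total ['A204N', 'S368W']
  At Eta: gained ['R567C'] -> total ['A204N', 'R567C', 'S368W']
  At Beta: gained ['Y783D', 'A623I'] -> total ['A204N', 'A623I', 'R567C', 'S368W', 'Y783D']
Mutations(Beta) = ['A204N', 'A623I', 'R567C', 'S368W', 'Y783D']
Intersection: ['A204N', 'P52H', 'R567C', 'S368W', 'S595C', 'T461K'] ∩ ['A204N', 'A623I', 'R567C', 'S368W', 'Y783D'] = ['A204N', 'R567C', 'S368W']

Answer: A204N,R567C,S368W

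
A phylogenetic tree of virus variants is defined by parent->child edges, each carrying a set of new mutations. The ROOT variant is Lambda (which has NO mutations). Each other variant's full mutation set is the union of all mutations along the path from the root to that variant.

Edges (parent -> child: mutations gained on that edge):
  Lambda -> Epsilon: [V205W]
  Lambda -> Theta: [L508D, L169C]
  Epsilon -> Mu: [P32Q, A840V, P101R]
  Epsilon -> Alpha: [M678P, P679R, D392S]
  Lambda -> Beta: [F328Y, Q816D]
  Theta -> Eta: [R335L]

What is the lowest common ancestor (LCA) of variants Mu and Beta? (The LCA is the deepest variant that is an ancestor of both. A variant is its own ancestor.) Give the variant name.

Path from root to Mu: Lambda -> Epsilon -> Mu
  ancestors of Mu: {Lambda, Epsilon, Mu}
Path from root to Beta: Lambda -> Beta
  ancestors of Beta: {Lambda, Beta}
Common ancestors: {Lambda}
Walk up from Beta: Beta (not in ancestors of Mu), Lambda (in ancestors of Mu)
Deepest common ancestor (LCA) = Lambda

Answer: Lambda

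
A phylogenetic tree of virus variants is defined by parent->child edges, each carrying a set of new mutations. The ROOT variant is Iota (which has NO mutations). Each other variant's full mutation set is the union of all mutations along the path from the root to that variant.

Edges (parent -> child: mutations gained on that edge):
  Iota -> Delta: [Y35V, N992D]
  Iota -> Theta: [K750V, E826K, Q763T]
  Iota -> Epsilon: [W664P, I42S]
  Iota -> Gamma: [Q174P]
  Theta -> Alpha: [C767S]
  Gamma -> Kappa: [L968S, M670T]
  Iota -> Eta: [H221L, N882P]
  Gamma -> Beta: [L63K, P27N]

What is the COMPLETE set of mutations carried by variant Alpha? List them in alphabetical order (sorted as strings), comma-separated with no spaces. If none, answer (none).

Answer: C767S,E826K,K750V,Q763T

Derivation:
At Iota: gained [] -> total []
At Theta: gained ['K750V', 'E826K', 'Q763T'] -> total ['E826K', 'K750V', 'Q763T']
At Alpha: gained ['C767S'] -> total ['C767S', 'E826K', 'K750V', 'Q763T']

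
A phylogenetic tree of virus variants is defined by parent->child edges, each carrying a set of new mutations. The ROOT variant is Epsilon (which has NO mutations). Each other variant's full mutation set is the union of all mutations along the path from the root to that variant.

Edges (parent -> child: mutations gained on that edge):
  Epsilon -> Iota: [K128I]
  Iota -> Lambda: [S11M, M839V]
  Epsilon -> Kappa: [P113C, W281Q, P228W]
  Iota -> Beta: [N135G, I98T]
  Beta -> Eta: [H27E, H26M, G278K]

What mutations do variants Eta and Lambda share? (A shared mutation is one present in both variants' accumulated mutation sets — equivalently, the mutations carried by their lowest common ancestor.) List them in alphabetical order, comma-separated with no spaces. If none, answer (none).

Answer: K128I

Derivation:
Accumulating mutations along path to Eta:
  At Epsilon: gained [] -> total []
  At Iota: gained ['K128I'] -> total ['K128I']
  At Beta: gained ['N135G', 'I98T'] -> total ['I98T', 'K128I', 'N135G']
  At Eta: gained ['H27E', 'H26M', 'G278K'] -> total ['G278K', 'H26M', 'H27E', 'I98T', 'K128I', 'N135G']
Mutations(Eta) = ['G278K', 'H26M', 'H27E', 'I98T', 'K128I', 'N135G']
Accumulating mutations along path to Lambda:
  At Epsilon: gained [] -> total []
  At Iota: gained ['K128I'] -> total ['K128I']
  At Lambda: gained ['S11M', 'M839V'] -> total ['K128I', 'M839V', 'S11M']
Mutations(Lambda) = ['K128I', 'M839V', 'S11M']
Intersection: ['G278K', 'H26M', 'H27E', 'I98T', 'K128I', 'N135G'] ∩ ['K128I', 'M839V', 'S11M'] = ['K128I']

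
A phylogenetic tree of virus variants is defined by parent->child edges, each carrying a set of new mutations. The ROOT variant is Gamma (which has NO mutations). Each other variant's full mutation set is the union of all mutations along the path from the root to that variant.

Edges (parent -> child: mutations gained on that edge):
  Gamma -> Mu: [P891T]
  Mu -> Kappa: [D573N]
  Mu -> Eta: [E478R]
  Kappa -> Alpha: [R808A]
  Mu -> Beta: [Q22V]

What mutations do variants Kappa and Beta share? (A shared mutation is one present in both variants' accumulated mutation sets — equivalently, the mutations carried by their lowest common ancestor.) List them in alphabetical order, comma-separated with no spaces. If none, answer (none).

Accumulating mutations along path to Kappa:
  At Gamma: gained [] -> total []
  At Mu: gained ['P891T'] -> total ['P891T']
  At Kappa: gained ['D573N'] -> total ['D573N', 'P891T']
Mutations(Kappa) = ['D573N', 'P891T']
Accumulating mutations along path to Beta:
  At Gamma: gained [] -> total []
  At Mu: gained ['P891T'] -> total ['P891T']
  At Beta: gained ['Q22V'] -> total ['P891T', 'Q22V']
Mutations(Beta) = ['P891T', 'Q22V']
Intersection: ['D573N', 'P891T'] ∩ ['P891T', 'Q22V'] = ['P891T']

Answer: P891T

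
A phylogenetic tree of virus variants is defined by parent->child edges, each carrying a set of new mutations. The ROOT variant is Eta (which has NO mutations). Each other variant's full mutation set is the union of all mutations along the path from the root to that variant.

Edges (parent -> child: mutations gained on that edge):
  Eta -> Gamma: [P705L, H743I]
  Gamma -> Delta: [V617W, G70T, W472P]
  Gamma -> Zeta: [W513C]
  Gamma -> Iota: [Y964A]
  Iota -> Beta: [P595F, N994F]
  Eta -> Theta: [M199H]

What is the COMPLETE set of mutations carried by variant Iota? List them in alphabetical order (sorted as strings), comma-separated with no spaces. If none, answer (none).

At Eta: gained [] -> total []
At Gamma: gained ['P705L', 'H743I'] -> total ['H743I', 'P705L']
At Iota: gained ['Y964A'] -> total ['H743I', 'P705L', 'Y964A']

Answer: H743I,P705L,Y964A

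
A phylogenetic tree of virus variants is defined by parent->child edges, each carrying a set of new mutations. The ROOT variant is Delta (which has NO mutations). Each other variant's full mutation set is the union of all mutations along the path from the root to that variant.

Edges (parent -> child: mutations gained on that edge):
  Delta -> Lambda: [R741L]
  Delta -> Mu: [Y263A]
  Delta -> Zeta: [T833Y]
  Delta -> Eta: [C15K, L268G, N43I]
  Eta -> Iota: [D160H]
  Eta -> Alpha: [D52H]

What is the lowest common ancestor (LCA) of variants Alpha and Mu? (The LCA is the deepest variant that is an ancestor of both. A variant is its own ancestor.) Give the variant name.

Path from root to Alpha: Delta -> Eta -> Alpha
  ancestors of Alpha: {Delta, Eta, Alpha}
Path from root to Mu: Delta -> Mu
  ancestors of Mu: {Delta, Mu}
Common ancestors: {Delta}
Walk up from Mu: Mu (not in ancestors of Alpha), Delta (in ancestors of Alpha)
Deepest common ancestor (LCA) = Delta

Answer: Delta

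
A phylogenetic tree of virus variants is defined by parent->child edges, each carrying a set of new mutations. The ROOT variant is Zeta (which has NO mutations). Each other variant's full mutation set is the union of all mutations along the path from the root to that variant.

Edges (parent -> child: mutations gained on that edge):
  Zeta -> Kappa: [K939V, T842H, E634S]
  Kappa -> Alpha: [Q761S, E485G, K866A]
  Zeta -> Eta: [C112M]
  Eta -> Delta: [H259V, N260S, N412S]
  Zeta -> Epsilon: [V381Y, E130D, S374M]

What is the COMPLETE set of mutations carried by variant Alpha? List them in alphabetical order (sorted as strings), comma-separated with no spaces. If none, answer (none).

At Zeta: gained [] -> total []
At Kappa: gained ['K939V', 'T842H', 'E634S'] -> total ['E634S', 'K939V', 'T842H']
At Alpha: gained ['Q761S', 'E485G', 'K866A'] -> total ['E485G', 'E634S', 'K866A', 'K939V', 'Q761S', 'T842H']

Answer: E485G,E634S,K866A,K939V,Q761S,T842H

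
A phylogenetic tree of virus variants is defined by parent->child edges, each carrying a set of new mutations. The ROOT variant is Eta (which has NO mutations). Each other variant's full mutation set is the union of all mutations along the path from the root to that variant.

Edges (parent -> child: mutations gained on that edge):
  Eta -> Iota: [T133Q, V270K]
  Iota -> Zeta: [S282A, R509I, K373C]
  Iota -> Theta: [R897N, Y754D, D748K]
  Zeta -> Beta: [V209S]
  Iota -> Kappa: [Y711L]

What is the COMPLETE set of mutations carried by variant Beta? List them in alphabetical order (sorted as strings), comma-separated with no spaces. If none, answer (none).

Answer: K373C,R509I,S282A,T133Q,V209S,V270K

Derivation:
At Eta: gained [] -> total []
At Iota: gained ['T133Q', 'V270K'] -> total ['T133Q', 'V270K']
At Zeta: gained ['S282A', 'R509I', 'K373C'] -> total ['K373C', 'R509I', 'S282A', 'T133Q', 'V270K']
At Beta: gained ['V209S'] -> total ['K373C', 'R509I', 'S282A', 'T133Q', 'V209S', 'V270K']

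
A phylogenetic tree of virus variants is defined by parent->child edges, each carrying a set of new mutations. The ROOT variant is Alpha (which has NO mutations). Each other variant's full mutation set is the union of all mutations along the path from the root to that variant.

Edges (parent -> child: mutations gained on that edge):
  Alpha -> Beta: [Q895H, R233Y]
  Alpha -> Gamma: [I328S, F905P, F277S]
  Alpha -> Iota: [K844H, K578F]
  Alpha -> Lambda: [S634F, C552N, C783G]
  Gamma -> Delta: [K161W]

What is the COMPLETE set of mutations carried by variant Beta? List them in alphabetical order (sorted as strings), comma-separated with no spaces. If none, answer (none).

Answer: Q895H,R233Y

Derivation:
At Alpha: gained [] -> total []
At Beta: gained ['Q895H', 'R233Y'] -> total ['Q895H', 'R233Y']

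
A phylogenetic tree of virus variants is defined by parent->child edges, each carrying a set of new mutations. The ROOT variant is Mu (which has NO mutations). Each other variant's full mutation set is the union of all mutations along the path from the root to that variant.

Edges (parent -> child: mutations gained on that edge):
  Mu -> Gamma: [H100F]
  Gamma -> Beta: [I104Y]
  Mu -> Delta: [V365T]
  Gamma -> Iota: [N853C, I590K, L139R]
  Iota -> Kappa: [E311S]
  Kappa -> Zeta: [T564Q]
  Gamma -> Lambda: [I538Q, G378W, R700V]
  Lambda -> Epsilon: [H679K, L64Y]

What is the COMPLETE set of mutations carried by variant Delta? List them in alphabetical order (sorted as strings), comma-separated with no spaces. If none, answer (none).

At Mu: gained [] -> total []
At Delta: gained ['V365T'] -> total ['V365T']

Answer: V365T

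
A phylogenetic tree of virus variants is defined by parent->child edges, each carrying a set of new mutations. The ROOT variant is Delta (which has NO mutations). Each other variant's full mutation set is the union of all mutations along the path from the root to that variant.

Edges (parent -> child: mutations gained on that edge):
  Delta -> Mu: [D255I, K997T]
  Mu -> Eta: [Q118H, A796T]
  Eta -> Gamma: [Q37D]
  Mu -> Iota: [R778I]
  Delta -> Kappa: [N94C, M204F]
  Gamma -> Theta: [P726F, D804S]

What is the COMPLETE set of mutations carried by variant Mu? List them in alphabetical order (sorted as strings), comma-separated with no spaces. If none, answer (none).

At Delta: gained [] -> total []
At Mu: gained ['D255I', 'K997T'] -> total ['D255I', 'K997T']

Answer: D255I,K997T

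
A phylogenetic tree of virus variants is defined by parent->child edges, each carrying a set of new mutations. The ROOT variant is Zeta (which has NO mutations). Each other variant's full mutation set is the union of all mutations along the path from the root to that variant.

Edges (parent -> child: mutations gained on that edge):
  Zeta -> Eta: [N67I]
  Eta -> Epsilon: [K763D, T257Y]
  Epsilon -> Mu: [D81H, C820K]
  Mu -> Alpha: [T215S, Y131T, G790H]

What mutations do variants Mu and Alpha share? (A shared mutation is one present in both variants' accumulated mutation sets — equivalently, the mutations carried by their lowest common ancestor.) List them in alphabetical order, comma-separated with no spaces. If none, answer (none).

Accumulating mutations along path to Mu:
  At Zeta: gained [] -> total []
  At Eta: gained ['N67I'] -> total ['N67I']
  At Epsilon: gained ['K763D', 'T257Y'] -> total ['K763D', 'N67I', 'T257Y']
  At Mu: gained ['D81H', 'C820K'] -> total ['C820K', 'D81H', 'K763D', 'N67I', 'T257Y']
Mutations(Mu) = ['C820K', 'D81H', 'K763D', 'N67I', 'T257Y']
Accumulating mutations along path to Alpha:
  At Zeta: gained [] -> total []
  At Eta: gained ['N67I'] -> total ['N67I']
  At Epsilon: gained ['K763D', 'T257Y'] -> total ['K763D', 'N67I', 'T257Y']
  At Mu: gained ['D81H', 'C820K'] -> total ['C820K', 'D81H', 'K763D', 'N67I', 'T257Y']
  At Alpha: gained ['T215S', 'Y131T', 'G790H'] -> total ['C820K', 'D81H', 'G790H', 'K763D', 'N67I', 'T215S', 'T257Y', 'Y131T']
Mutations(Alpha) = ['C820K', 'D81H', 'G790H', 'K763D', 'N67I', 'T215S', 'T257Y', 'Y131T']
Intersection: ['C820K', 'D81H', 'K763D', 'N67I', 'T257Y'] ∩ ['C820K', 'D81H', 'G790H', 'K763D', 'N67I', 'T215S', 'T257Y', 'Y131T'] = ['C820K', 'D81H', 'K763D', 'N67I', 'T257Y']

Answer: C820K,D81H,K763D,N67I,T257Y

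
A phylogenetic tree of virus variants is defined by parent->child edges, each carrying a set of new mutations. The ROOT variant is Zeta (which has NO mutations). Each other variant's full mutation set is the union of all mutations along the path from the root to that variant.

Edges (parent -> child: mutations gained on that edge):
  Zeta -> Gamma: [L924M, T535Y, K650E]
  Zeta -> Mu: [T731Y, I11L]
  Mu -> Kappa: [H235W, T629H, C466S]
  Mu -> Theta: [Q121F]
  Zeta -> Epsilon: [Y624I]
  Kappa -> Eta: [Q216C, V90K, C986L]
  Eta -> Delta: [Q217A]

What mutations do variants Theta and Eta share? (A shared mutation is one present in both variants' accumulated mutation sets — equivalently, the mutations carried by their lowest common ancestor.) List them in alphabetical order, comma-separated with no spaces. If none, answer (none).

Answer: I11L,T731Y

Derivation:
Accumulating mutations along path to Theta:
  At Zeta: gained [] -> total []
  At Mu: gained ['T731Y', 'I11L'] -> total ['I11L', 'T731Y']
  At Theta: gained ['Q121F'] -> total ['I11L', 'Q121F', 'T731Y']
Mutations(Theta) = ['I11L', 'Q121F', 'T731Y']
Accumulating mutations along path to Eta:
  At Zeta: gained [] -> total []
  At Mu: gained ['T731Y', 'I11L'] -> total ['I11L', 'T731Y']
  At Kappa: gained ['H235W', 'T629H', 'C466S'] -> total ['C466S', 'H235W', 'I11L', 'T629H', 'T731Y']
  At Eta: gained ['Q216C', 'V90K', 'C986L'] -> total ['C466S', 'C986L', 'H235W', 'I11L', 'Q216C', 'T629H', 'T731Y', 'V90K']
Mutations(Eta) = ['C466S', 'C986L', 'H235W', 'I11L', 'Q216C', 'T629H', 'T731Y', 'V90K']
Intersection: ['I11L', 'Q121F', 'T731Y'] ∩ ['C466S', 'C986L', 'H235W', 'I11L', 'Q216C', 'T629H', 'T731Y', 'V90K'] = ['I11L', 'T731Y']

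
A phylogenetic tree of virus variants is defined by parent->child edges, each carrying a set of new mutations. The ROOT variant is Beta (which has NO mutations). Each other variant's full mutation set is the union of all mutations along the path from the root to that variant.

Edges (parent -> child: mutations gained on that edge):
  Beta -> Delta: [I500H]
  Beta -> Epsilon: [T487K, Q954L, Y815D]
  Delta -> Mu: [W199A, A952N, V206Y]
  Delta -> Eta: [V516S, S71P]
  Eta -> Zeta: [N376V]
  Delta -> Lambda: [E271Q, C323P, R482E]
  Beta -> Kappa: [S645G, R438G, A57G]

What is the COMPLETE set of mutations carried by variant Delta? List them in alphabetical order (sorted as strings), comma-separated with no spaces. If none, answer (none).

At Beta: gained [] -> total []
At Delta: gained ['I500H'] -> total ['I500H']

Answer: I500H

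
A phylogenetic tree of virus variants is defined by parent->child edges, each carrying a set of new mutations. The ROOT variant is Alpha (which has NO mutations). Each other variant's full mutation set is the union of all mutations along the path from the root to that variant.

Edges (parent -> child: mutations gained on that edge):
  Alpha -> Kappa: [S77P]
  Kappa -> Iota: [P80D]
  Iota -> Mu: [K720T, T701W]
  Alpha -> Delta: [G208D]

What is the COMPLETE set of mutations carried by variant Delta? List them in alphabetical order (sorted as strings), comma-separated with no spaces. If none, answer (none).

At Alpha: gained [] -> total []
At Delta: gained ['G208D'] -> total ['G208D']

Answer: G208D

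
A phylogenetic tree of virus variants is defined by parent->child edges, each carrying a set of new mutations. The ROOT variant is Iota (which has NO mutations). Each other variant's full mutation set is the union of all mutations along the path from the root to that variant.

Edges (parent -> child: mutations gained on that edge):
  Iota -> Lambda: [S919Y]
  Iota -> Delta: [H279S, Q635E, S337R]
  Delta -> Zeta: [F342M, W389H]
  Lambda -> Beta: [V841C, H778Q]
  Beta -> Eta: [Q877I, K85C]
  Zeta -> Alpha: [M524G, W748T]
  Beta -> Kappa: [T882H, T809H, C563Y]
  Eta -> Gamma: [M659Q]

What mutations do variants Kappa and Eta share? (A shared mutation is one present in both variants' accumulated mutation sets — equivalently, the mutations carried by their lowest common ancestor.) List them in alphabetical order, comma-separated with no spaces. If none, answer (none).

Accumulating mutations along path to Kappa:
  At Iota: gained [] -> total []
  At Lambda: gained ['S919Y'] -> total ['S919Y']
  At Beta: gained ['V841C', 'H778Q'] -> total ['H778Q', 'S919Y', 'V841C']
  At Kappa: gained ['T882H', 'T809H', 'C563Y'] -> total ['C563Y', 'H778Q', 'S919Y', 'T809H', 'T882H', 'V841C']
Mutations(Kappa) = ['C563Y', 'H778Q', 'S919Y', 'T809H', 'T882H', 'V841C']
Accumulating mutations along path to Eta:
  At Iota: gained [] -> total []
  At Lambda: gained ['S919Y'] -> total ['S919Y']
  At Beta: gained ['V841C', 'H778Q'] -> total ['H778Q', 'S919Y', 'V841C']
  At Eta: gained ['Q877I', 'K85C'] -> total ['H778Q', 'K85C', 'Q877I', 'S919Y', 'V841C']
Mutations(Eta) = ['H778Q', 'K85C', 'Q877I', 'S919Y', 'V841C']
Intersection: ['C563Y', 'H778Q', 'S919Y', 'T809H', 'T882H', 'V841C'] ∩ ['H778Q', 'K85C', 'Q877I', 'S919Y', 'V841C'] = ['H778Q', 'S919Y', 'V841C']

Answer: H778Q,S919Y,V841C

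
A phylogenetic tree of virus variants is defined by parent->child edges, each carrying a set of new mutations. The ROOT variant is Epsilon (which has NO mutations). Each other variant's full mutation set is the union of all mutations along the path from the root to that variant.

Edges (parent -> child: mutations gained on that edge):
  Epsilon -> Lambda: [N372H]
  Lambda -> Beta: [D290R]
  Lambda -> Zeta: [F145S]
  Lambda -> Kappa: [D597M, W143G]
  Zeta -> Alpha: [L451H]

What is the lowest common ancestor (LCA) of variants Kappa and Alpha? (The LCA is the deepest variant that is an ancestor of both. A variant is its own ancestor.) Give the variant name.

Path from root to Kappa: Epsilon -> Lambda -> Kappa
  ancestors of Kappa: {Epsilon, Lambda, Kappa}
Path from root to Alpha: Epsilon -> Lambda -> Zeta -> Alpha
  ancestors of Alpha: {Epsilon, Lambda, Zeta, Alpha}
Common ancestors: {Epsilon, Lambda}
Walk up from Alpha: Alpha (not in ancestors of Kappa), Zeta (not in ancestors of Kappa), Lambda (in ancestors of Kappa), Epsilon (in ancestors of Kappa)
Deepest common ancestor (LCA) = Lambda

Answer: Lambda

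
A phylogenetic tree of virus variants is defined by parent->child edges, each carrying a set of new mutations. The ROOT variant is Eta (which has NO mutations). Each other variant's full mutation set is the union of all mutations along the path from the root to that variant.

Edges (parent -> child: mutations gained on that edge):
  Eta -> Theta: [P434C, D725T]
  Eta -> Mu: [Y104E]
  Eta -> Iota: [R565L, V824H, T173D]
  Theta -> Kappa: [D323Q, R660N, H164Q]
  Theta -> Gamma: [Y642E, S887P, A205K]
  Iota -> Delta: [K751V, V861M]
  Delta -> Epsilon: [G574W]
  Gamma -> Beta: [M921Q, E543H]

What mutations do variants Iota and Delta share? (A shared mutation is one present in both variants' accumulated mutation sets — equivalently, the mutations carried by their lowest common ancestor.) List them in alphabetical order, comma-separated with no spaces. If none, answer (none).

Answer: R565L,T173D,V824H

Derivation:
Accumulating mutations along path to Iota:
  At Eta: gained [] -> total []
  At Iota: gained ['R565L', 'V824H', 'T173D'] -> total ['R565L', 'T173D', 'V824H']
Mutations(Iota) = ['R565L', 'T173D', 'V824H']
Accumulating mutations along path to Delta:
  At Eta: gained [] -> total []
  At Iota: gained ['R565L', 'V824H', 'T173D'] -> total ['R565L', 'T173D', 'V824H']
  At Delta: gained ['K751V', 'V861M'] -> total ['K751V', 'R565L', 'T173D', 'V824H', 'V861M']
Mutations(Delta) = ['K751V', 'R565L', 'T173D', 'V824H', 'V861M']
Intersection: ['R565L', 'T173D', 'V824H'] ∩ ['K751V', 'R565L', 'T173D', 'V824H', 'V861M'] = ['R565L', 'T173D', 'V824H']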